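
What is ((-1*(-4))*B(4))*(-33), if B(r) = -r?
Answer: 528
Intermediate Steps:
((-1*(-4))*B(4))*(-33) = ((-1*(-4))*(-1*4))*(-33) = (4*(-4))*(-33) = -16*(-33) = 528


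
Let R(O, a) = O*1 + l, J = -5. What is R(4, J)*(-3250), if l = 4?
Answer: -26000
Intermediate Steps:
R(O, a) = 4 + O (R(O, a) = O*1 + 4 = O + 4 = 4 + O)
R(4, J)*(-3250) = (4 + 4)*(-3250) = 8*(-3250) = -26000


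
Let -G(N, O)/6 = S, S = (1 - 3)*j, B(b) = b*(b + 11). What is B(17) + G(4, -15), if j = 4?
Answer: 524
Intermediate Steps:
B(b) = b*(11 + b)
S = -8 (S = (1 - 3)*4 = -2*4 = -8)
G(N, O) = 48 (G(N, O) = -6*(-8) = 48)
B(17) + G(4, -15) = 17*(11 + 17) + 48 = 17*28 + 48 = 476 + 48 = 524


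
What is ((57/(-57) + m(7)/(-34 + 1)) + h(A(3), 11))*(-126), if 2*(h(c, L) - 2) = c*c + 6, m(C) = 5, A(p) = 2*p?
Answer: -30282/11 ≈ -2752.9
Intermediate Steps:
h(c, L) = 5 + c²/2 (h(c, L) = 2 + (c*c + 6)/2 = 2 + (c² + 6)/2 = 2 + (6 + c²)/2 = 2 + (3 + c²/2) = 5 + c²/2)
((57/(-57) + m(7)/(-34 + 1)) + h(A(3), 11))*(-126) = ((57/(-57) + 5/(-34 + 1)) + (5 + (2*3)²/2))*(-126) = ((57*(-1/57) + 5/(-33)) + (5 + (½)*6²))*(-126) = ((-1 + 5*(-1/33)) + (5 + (½)*36))*(-126) = ((-1 - 5/33) + (5 + 18))*(-126) = (-38/33 + 23)*(-126) = (721/33)*(-126) = -30282/11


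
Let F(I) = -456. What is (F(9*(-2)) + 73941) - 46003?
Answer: 27482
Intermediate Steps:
(F(9*(-2)) + 73941) - 46003 = (-456 + 73941) - 46003 = 73485 - 46003 = 27482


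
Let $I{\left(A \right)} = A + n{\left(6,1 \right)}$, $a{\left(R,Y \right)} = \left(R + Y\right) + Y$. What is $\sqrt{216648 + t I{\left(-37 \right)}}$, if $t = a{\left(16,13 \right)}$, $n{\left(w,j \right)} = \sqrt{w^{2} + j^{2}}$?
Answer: $\sqrt{215094 + 42 \sqrt{37}} \approx 464.06$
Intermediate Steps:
$n{\left(w,j \right)} = \sqrt{j^{2} + w^{2}}$
$a{\left(R,Y \right)} = R + 2 Y$
$t = 42$ ($t = 16 + 2 \cdot 13 = 16 + 26 = 42$)
$I{\left(A \right)} = A + \sqrt{37}$ ($I{\left(A \right)} = A + \sqrt{1^{2} + 6^{2}} = A + \sqrt{1 + 36} = A + \sqrt{37}$)
$\sqrt{216648 + t I{\left(-37 \right)}} = \sqrt{216648 + 42 \left(-37 + \sqrt{37}\right)} = \sqrt{216648 - \left(1554 - 42 \sqrt{37}\right)} = \sqrt{215094 + 42 \sqrt{37}}$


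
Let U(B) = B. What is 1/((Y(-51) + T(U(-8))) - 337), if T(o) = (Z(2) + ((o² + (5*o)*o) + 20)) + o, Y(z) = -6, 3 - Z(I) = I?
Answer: 1/54 ≈ 0.018519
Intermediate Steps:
Z(I) = 3 - I
T(o) = 21 + o + 6*o² (T(o) = ((3 - 1*2) + ((o² + (5*o)*o) + 20)) + o = ((3 - 2) + ((o² + 5*o²) + 20)) + o = (1 + (6*o² + 20)) + o = (1 + (20 + 6*o²)) + o = (21 + 6*o²) + o = 21 + o + 6*o²)
1/((Y(-51) + T(U(-8))) - 337) = 1/((-6 + (21 - 8 + 6*(-8)²)) - 337) = 1/((-6 + (21 - 8 + 6*64)) - 337) = 1/((-6 + (21 - 8 + 384)) - 337) = 1/((-6 + 397) - 337) = 1/(391 - 337) = 1/54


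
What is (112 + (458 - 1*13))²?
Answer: 310249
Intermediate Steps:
(112 + (458 - 1*13))² = (112 + (458 - 13))² = (112 + 445)² = 557² = 310249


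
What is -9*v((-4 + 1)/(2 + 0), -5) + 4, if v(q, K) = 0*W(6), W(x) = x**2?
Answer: 4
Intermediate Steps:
v(q, K) = 0 (v(q, K) = 0*6**2 = 0*36 = 0)
-9*v((-4 + 1)/(2 + 0), -5) + 4 = -9*0 + 4 = 0 + 4 = 4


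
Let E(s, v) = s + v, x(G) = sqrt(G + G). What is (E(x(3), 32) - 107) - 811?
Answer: -886 + sqrt(6) ≈ -883.55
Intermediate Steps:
x(G) = sqrt(2)*sqrt(G) (x(G) = sqrt(2*G) = sqrt(2)*sqrt(G))
(E(x(3), 32) - 107) - 811 = ((sqrt(2)*sqrt(3) + 32) - 107) - 811 = ((sqrt(6) + 32) - 107) - 811 = ((32 + sqrt(6)) - 107) - 811 = (-75 + sqrt(6)) - 811 = -886 + sqrt(6)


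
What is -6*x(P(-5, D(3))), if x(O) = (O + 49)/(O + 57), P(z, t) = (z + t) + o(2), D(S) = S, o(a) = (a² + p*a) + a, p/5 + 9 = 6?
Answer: -138/31 ≈ -4.4516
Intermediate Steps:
p = -15 (p = -45 + 5*6 = -45 + 30 = -15)
o(a) = a² - 14*a (o(a) = (a² - 15*a) + a = a² - 14*a)
P(z, t) = -24 + t + z (P(z, t) = (z + t) + 2*(-14 + 2) = (t + z) + 2*(-12) = (t + z) - 24 = -24 + t + z)
x(O) = (49 + O)/(57 + O)
-6*x(P(-5, D(3))) = -6*(49 + (-24 + 3 - 5))/(57 + (-24 + 3 - 5)) = -6*(49 - 26)/(57 - 26) = -6*23/31 = -138/31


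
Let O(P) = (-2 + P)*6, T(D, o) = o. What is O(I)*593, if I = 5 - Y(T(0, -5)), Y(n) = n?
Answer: 28464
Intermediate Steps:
I = 10 (I = 5 - 1*(-5) = 5 + 5 = 10)
O(P) = -12 + 6*P
O(I)*593 = (-12 + 6*10)*593 = (-12 + 60)*593 = 48*593 = 28464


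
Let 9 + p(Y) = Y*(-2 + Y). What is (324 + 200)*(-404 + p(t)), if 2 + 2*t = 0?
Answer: -214840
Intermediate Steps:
t = -1 (t = -1 + (½)*0 = -1 + 0 = -1)
p(Y) = -9 + Y*(-2 + Y)
(324 + 200)*(-404 + p(t)) = (324 + 200)*(-404 + (-9 + (-1)² - 2*(-1))) = 524*(-404 + (-9 + 1 + 2)) = 524*(-404 - 6) = 524*(-410) = -214840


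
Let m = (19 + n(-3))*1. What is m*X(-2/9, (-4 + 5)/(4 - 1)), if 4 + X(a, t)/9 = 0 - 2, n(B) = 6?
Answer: -1350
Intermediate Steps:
X(a, t) = -54 (X(a, t) = -36 + 9*(0 - 2) = -36 + 9*(-2) = -36 - 18 = -54)
m = 25 (m = (19 + 6)*1 = 25*1 = 25)
m*X(-2/9, (-4 + 5)/(4 - 1)) = 25*(-54) = -1350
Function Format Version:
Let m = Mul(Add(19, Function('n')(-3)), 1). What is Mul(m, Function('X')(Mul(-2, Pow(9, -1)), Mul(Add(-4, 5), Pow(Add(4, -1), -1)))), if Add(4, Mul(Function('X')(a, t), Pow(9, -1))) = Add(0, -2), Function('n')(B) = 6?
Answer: -1350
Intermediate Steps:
Function('X')(a, t) = -54 (Function('X')(a, t) = Add(-36, Mul(9, Add(0, -2))) = Add(-36, Mul(9, -2)) = Add(-36, -18) = -54)
m = 25 (m = Mul(Add(19, 6), 1) = Mul(25, 1) = 25)
Mul(m, Function('X')(Mul(-2, Pow(9, -1)), Mul(Add(-4, 5), Pow(Add(4, -1), -1)))) = Mul(25, -54) = -1350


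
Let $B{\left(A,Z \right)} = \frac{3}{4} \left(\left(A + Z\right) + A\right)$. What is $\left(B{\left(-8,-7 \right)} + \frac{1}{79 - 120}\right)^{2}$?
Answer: $\frac{8025889}{26896} \approx 298.4$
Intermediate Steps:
$B{\left(A,Z \right)} = \frac{3 A}{2} + \frac{3 Z}{4}$ ($B{\left(A,Z \right)} = 3 \cdot \frac{1}{4} \left(Z + 2 A\right) = \frac{3 \left(Z + 2 A\right)}{4} = \frac{3 A}{2} + \frac{3 Z}{4}$)
$\left(B{\left(-8,-7 \right)} + \frac{1}{79 - 120}\right)^{2} = \left(\left(\frac{3}{2} \left(-8\right) + \frac{3}{4} \left(-7\right)\right) + \frac{1}{79 - 120}\right)^{2} = \left(\left(-12 - \frac{21}{4}\right) + \frac{1}{-41}\right)^{2} = \left(- \frac{69}{4} - \frac{1}{41}\right)^{2} = \left(- \frac{2833}{164}\right)^{2} = \frac{8025889}{26896}$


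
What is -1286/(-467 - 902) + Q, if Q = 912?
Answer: 1249814/1369 ≈ 912.94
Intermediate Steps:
-1286/(-467 - 902) + Q = -1286/(-467 - 902) + 912 = -1286/(-1369) + 912 = -1286*(-1/1369) + 912 = 1286/1369 + 912 = 1249814/1369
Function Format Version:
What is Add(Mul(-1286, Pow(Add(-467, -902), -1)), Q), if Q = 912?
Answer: Rational(1249814, 1369) ≈ 912.94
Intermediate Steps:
Add(Mul(-1286, Pow(Add(-467, -902), -1)), Q) = Add(Mul(-1286, Pow(Add(-467, -902), -1)), 912) = Add(Mul(-1286, Pow(-1369, -1)), 912) = Add(Mul(-1286, Rational(-1, 1369)), 912) = Add(Rational(1286, 1369), 912) = Rational(1249814, 1369)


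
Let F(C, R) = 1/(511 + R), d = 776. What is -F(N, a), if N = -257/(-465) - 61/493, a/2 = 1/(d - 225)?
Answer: -551/281563 ≈ -0.0019569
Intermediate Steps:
a = 2/551 (a = 2/(776 - 225) = 2/551 ≈ 0.0036298)
N = 98336/229245 (N = -257*(-1/465) - 61*1/493 = 257/465 - 61/493 = 98336/229245 ≈ 0.42896)
-F(N, a) = -1/(511 + 2/551) = -1/281563/551 = -1*551/281563 = -551/281563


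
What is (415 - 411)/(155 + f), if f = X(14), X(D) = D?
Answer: 4/169 ≈ 0.023669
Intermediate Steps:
f = 14
(415 - 411)/(155 + f) = (415 - 411)/(155 + 14) = 4/169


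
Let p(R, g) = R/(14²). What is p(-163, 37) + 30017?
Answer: 5883169/196 ≈ 30016.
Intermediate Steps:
p(R, g) = R/196
p(-163, 37) + 30017 = (1/196)*(-163) + 30017 = -163/196 + 30017 = 5883169/196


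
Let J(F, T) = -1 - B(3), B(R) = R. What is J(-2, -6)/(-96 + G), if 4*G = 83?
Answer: 16/301 ≈ 0.053156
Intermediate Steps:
G = 83/4 (G = (¼)*83 = 83/4 ≈ 20.750)
J(F, T) = -4 (J(F, T) = -1 - 1*3 = -1 - 3 = -4)
J(-2, -6)/(-96 + G) = -4/(-96 + 83/4) = -4/(-301/4) = -4/301*(-4) = 16/301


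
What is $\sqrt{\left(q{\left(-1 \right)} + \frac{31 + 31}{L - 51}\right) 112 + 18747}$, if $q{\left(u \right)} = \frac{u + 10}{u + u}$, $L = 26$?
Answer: $\frac{\sqrt{449131}}{5} \approx 134.03$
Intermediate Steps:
$q{\left(u \right)} = \frac{10 + u}{2 u}$
$\sqrt{\left(q{\left(-1 \right)} + \frac{31 + 31}{L - 51}\right) 112 + 18747} = \sqrt{\left(\frac{10 - 1}{2 \left(-1\right)} + \frac{31 + 31}{26 - 51}\right) 112 + 18747} = \sqrt{\left(\frac{1}{2} \left(-1\right) 9 + \frac{62}{-25}\right) 112 + 18747} = \sqrt{\left(- \frac{9}{2} + 62 \left(- \frac{1}{25}\right)\right) 112 + 18747} = \sqrt{\left(- \frac{9}{2} - \frac{62}{25}\right) 112 + 18747} = \sqrt{\left(- \frac{349}{50}\right) 112 + 18747} = \sqrt{- \frac{19544}{25} + 18747} = \sqrt{\frac{449131}{25}} = \frac{\sqrt{449131}}{5}$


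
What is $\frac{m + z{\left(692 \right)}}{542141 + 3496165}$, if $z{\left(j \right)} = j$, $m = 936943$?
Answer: $\frac{312545}{1346102} \approx 0.23219$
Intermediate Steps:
$\frac{m + z{\left(692 \right)}}{542141 + 3496165} = \frac{936943 + 692}{542141 + 3496165} = \frac{937635}{4038306} = 937635 \cdot \frac{1}{4038306} = \frac{312545}{1346102}$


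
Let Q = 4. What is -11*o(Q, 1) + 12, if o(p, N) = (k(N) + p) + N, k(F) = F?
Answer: -54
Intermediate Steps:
o(p, N) = p + 2*N (o(p, N) = (N + p) + N = p + 2*N)
-11*o(Q, 1) + 12 = -11*(4 + 2*1) + 12 = -11*(4 + 2) + 12 = -11*6 + 12 = -66 + 12 = -54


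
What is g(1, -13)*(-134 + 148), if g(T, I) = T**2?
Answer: 14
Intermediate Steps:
g(1, -13)*(-134 + 148) = 1**2*(-134 + 148) = 1*14 = 14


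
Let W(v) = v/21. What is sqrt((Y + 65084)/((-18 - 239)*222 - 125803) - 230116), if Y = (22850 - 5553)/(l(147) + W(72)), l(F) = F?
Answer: I*sqrt(105327649702244651747)/21394269 ≈ 479.7*I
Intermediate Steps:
W(v) = v/21 (W(v) = v*(1/21) = v/21)
Y = 121079/1053 (Y = (22850 - 5553)/(147 + (1/21)*72) = 17297/(147 + 24/7) = 17297/(1053/7) = 17297*(7/1053) = 121079/1053 ≈ 114.98)
sqrt((Y + 65084)/((-18 - 239)*222 - 125803) - 230116) = sqrt((121079/1053 + 65084)/((-18 - 239)*222 - 125803) - 230116) = sqrt(68654531/(1053*(-257*222 - 125803)) - 230116) = sqrt(68654531/(1053*(-57054 - 125803)) - 230116) = sqrt((68654531/1053)/(-182857) - 230116) = sqrt((68654531/1053)*(-1/182857) - 230116) = sqrt(-68654531/192548421 - 230116) = sqrt(-44308541101367/192548421) = I*sqrt(105327649702244651747)/21394269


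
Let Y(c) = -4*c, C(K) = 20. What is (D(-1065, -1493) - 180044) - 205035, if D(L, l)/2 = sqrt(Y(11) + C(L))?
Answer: -385079 + 4*I*sqrt(6) ≈ -3.8508e+5 + 9.798*I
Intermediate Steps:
D(L, l) = 4*I*sqrt(6) (D(L, l) = 2*sqrt(-4*11 + 20) = 2*sqrt(-44 + 20) = 2*sqrt(-24) = 2*(2*I*sqrt(6)) = 4*I*sqrt(6))
(D(-1065, -1493) - 180044) - 205035 = (4*I*sqrt(6) - 180044) - 205035 = (-180044 + 4*I*sqrt(6)) - 205035 = -385079 + 4*I*sqrt(6)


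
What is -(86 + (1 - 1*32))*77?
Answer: -4235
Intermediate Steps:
-(86 + (1 - 1*32))*77 = -(86 + (1 - 32))*77 = -(86 - 31)*77 = -55*77 = -1*4235 = -4235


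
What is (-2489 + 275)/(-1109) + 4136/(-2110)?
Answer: 42358/1169995 ≈ 0.036204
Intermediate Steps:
(-2489 + 275)/(-1109) + 4136/(-2110) = -2214*(-1/1109) + 4136*(-1/2110) = 2214/1109 - 2068/1055 = 42358/1169995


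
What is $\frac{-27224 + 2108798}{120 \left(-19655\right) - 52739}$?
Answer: $- \frac{2081574}{2411339} \approx -0.86324$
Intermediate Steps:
$\frac{-27224 + 2108798}{120 \left(-19655\right) - 52739} = \frac{2081574}{-2358600 - 52739} = \frac{2081574}{-2411339} = 2081574 \left(- \frac{1}{2411339}\right) = - \frac{2081574}{2411339}$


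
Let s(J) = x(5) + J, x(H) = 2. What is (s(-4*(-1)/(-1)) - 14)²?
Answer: 256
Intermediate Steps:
s(J) = 2 + J
(s(-4*(-1)/(-1)) - 14)² = ((2 - 4*(-1)/(-1)) - 14)² = ((2 + 4*(-1)) - 14)² = ((2 - 4) - 14)² = (-2 - 14)² = (-16)² = 256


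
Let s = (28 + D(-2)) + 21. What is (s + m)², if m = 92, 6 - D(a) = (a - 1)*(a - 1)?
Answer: 19044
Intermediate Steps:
D(a) = 6 - (-1 + a)² (D(a) = 6 - (a - 1)*(a - 1) = 6 - (-1 + a)*(-1 + a) = 6 - (-1 + a)²)
s = 46 (s = (28 + (6 - (-1 - 2)²)) + 21 = (28 + (6 - 1*(-3)²)) + 21 = (28 + (6 - 1*9)) + 21 = (28 + (6 - 9)) + 21 = (28 - 3) + 21 = 25 + 21 = 46)
(s + m)² = (46 + 92)² = 138² = 19044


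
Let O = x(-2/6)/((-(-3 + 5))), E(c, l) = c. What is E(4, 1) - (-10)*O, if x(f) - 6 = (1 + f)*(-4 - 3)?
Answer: -8/3 ≈ -2.6667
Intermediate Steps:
x(f) = -1 - 7*f (x(f) = 6 + (1 + f)*(-4 - 3) = 6 + (1 + f)*(-7) = 6 + (-7 - 7*f) = -1 - 7*f)
O = -⅔ (O = (-1 - (-14)/6)/((-(-3 + 5))) = (-1 - (-14)/6)/((-1*2)) = (-1 - 7*(-⅓))/(-2) = (-1 + 7/3)*(-½) = (4/3)*(-½) = -⅔ ≈ -0.66667)
E(4, 1) - (-10)*O = 4 - (-10)*(-2)/3 = 4 - 10*⅔ = 4 - 20/3 = -8/3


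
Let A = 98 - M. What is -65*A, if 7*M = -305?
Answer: -64415/7 ≈ -9202.1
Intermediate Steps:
M = -305/7 (M = (⅐)*(-305) = -305/7 ≈ -43.571)
A = 991/7 (A = 98 - 1*(-305/7) = 98 + 305/7 = 991/7 ≈ 141.57)
-65*A = -65*991/7 = -64415/7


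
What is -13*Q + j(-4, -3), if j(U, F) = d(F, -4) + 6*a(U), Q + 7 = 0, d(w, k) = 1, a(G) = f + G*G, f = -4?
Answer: 164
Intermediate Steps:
a(G) = -4 + G**2 (a(G) = -4 + G*G = -4 + G**2)
Q = -7 (Q = -7 + 0 = -7)
j(U, F) = -23 + 6*U**2 (j(U, F) = 1 + 6*(-4 + U**2) = 1 + (-24 + 6*U**2) = -23 + 6*U**2)
-13*Q + j(-4, -3) = -13*(-7) + (-23 + 6*(-4)**2) = 91 + (-23 + 6*16) = 91 + (-23 + 96) = 91 + 73 = 164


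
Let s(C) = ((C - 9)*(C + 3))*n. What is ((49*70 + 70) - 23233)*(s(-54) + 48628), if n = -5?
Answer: -642565679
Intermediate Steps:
s(C) = -5*(-9 + C)*(3 + C) (s(C) = ((C - 9)*(C + 3))*(-5) = ((-9 + C)*(3 + C))*(-5) = -5*(-9 + C)*(3 + C))
((49*70 + 70) - 23233)*(s(-54) + 48628) = ((49*70 + 70) - 23233)*((135 - 5*(-54)² + 30*(-54)) + 48628) = ((3430 + 70) - 23233)*((135 - 5*2916 - 1620) + 48628) = (3500 - 23233)*((135 - 14580 - 1620) + 48628) = -19733*(-16065 + 48628) = -19733*32563 = -642565679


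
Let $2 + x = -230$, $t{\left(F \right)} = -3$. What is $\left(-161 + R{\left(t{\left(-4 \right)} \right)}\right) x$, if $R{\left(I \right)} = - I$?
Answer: $36656$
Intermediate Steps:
$x = -232$ ($x = -2 - 230 = -232$)
$\left(-161 + R{\left(t{\left(-4 \right)} \right)}\right) x = \left(-161 - -3\right) \left(-232\right) = \left(-161 + 3\right) \left(-232\right) = \left(-158\right) \left(-232\right) = 36656$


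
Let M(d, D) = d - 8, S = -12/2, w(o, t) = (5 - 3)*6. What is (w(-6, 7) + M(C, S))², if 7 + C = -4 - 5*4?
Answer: 729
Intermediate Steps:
w(o, t) = 12 (w(o, t) = 2*6 = 12)
S = -6 (S = -12*½ = -6)
C = -31 (C = -7 + (-4 - 5*4) = -7 + (-4 - 20) = -7 - 24 = -31)
M(d, D) = -8 + d
(w(-6, 7) + M(C, S))² = (12 + (-8 - 31))² = (12 - 39)² = (-27)² = 729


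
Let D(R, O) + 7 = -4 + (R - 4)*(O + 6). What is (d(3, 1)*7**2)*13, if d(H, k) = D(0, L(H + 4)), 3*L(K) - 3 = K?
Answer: -92365/3 ≈ -30788.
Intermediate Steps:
L(K) = 1 + K/3
D(R, O) = -11 + (-4 + R)*(6 + O) (D(R, O) = -7 + (-4 + (R - 4)*(O + 6)) = -7 + (-4 + (-4 + R)*(6 + O)) = -11 + (-4 + R)*(6 + O))
d(H, k) = -133/3 - 4*H/3 (d(H, k) = -35 - 4*(1 + (H + 4)/3) + 6*0 + (1 + (H + 4)/3)*0 = -35 - 4*(1 + (4 + H)/3) + 0 + (1 + (4 + H)/3)*0 = -35 - 4*(1 + (4/3 + H/3)) + 0 + (1 + (4/3 + H/3))*0 = -35 - 4*(7/3 + H/3) + 0 + (7/3 + H/3)*0 = -35 + (-28/3 - 4*H/3) + 0 + 0 = -133/3 - 4*H/3)
(d(3, 1)*7**2)*13 = ((-133/3 - 4/3*3)*7**2)*13 = ((-133/3 - 4)*49)*13 = -145/3*49*13 = -7105/3*13 = -92365/3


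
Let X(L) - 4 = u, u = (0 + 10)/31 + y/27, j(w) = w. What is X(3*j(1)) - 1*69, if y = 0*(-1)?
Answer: -2005/31 ≈ -64.677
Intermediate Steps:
y = 0
u = 10/31 (u = (0 + 10)/31 + 0/27 = 10*(1/31) + 0*(1/27) = 10/31 + 0 = 10/31 ≈ 0.32258)
X(L) = 134/31 (X(L) = 4 + 10/31 = 134/31)
X(3*j(1)) - 1*69 = 134/31 - 1*69 = 134/31 - 69 = -2005/31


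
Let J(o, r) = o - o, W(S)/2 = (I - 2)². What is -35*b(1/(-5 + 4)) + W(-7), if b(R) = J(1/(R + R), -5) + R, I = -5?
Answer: 133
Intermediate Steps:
W(S) = 98 (W(S) = 2*(-5 - 2)² = 2*(-7)² = 2*49 = 98)
J(o, r) = 0
b(R) = R (b(R) = 0 + R = R)
-35*b(1/(-5 + 4)) + W(-7) = -35/(-5 + 4) + 98 = -35/(-1) + 98 = -35*(-1) + 98 = 35 + 98 = 133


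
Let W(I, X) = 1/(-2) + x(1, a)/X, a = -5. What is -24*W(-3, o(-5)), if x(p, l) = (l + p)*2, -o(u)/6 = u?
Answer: 92/5 ≈ 18.400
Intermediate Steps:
o(u) = -6*u
x(p, l) = 2*l + 2*p
W(I, X) = -1/2 - 8/X (W(I, X) = 1/(-2) + (2*(-5) + 2*1)/X = 1*(-1/2) + (-10 + 2)/X = -1/2 - 8/X)
-24*W(-3, o(-5)) = -12*(-16 - (-6)*(-5))/((-6*(-5))) = -12*(-16 - 1*30)/30 = -12*(-16 - 30)/30 = -12*(-46)/30 = -24*(-23/30) = 92/5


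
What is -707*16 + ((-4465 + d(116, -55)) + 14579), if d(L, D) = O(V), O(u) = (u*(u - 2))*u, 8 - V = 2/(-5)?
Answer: -93302/125 ≈ -746.42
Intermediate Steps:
V = 42/5 (V = 8 - 2/(-5) = 8 - 2*(-1)/5 = 8 - 1*(-⅖) = 8 + ⅖ = 42/5 ≈ 8.4000)
O(u) = u²*(-2 + u) (O(u) = (u*(-2 + u))*u = u²*(-2 + u))
d(L, D) = 56448/125 (d(L, D) = (42/5)²*(-2 + 42/5) = (1764/25)*(32/5) = 56448/125)
-707*16 + ((-4465 + d(116, -55)) + 14579) = -707*16 + ((-4465 + 56448/125) + 14579) = -11312 + (-501677/125 + 14579) = -11312 + 1320698/125 = -93302/125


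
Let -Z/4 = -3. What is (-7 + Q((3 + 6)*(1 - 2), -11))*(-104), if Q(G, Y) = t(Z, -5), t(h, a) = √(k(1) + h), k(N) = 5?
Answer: 728 - 104*√17 ≈ 299.20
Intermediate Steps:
Z = 12 (Z = -4*(-3) = 12)
t(h, a) = √(5 + h)
Q(G, Y) = √17 (Q(G, Y) = √(5 + 12) = √17)
(-7 + Q((3 + 6)*(1 - 2), -11))*(-104) = (-7 + √17)*(-104) = 728 - 104*√17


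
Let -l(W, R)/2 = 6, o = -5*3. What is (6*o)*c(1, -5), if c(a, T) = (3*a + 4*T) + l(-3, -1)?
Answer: 2610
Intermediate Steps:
o = -15
l(W, R) = -12 (l(W, R) = -2*6 = -12)
c(a, T) = -12 + 3*a + 4*T (c(a, T) = (3*a + 4*T) - 12 = -12 + 3*a + 4*T)
(6*o)*c(1, -5) = (6*(-15))*(-12 + 3*1 + 4*(-5)) = -90*(-12 + 3 - 20) = -90*(-29) = 2610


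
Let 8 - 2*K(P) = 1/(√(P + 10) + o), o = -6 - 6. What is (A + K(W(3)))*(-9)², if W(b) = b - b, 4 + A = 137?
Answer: 743742/67 + 81*√10/268 ≈ 11102.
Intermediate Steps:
A = 133 (A = -4 + 137 = 133)
o = -12
W(b) = 0
K(P) = 4 - 1/(2*(-12 + √(10 + P))) (K(P) = 4 - 1/(2*(√(P + 10) - 12)) = 4 - 1/(2*(√(10 + P) - 12)) = 4 - 1/(2*(-12 + √(10 + P))))
(A + K(W(3)))*(-9)² = (133 + (-97 + 8*√(10 + 0))/(2*(-12 + √(10 + 0))))*(-9)² = (133 + (-97 + 8*√10)/(2*(-12 + √10)))*81 = 10773 + 81*(-97 + 8*√10)/(2*(-12 + √10))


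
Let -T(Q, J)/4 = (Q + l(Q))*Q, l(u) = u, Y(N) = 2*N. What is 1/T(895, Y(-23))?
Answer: -1/6408200 ≈ -1.5605e-7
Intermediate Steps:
T(Q, J) = -8*Q² (T(Q, J) = -4*(Q + Q)*Q = -4*2*Q*Q = -8*Q²)
1/T(895, Y(-23)) = 1/(-8*895²) = 1/(-8*801025) = 1/(-6408200) = -1/6408200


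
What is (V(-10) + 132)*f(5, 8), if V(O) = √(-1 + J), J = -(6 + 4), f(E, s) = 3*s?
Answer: 3168 + 24*I*√11 ≈ 3168.0 + 79.599*I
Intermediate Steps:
J = -10 (J = -1*10 = -10)
V(O) = I*√11 (V(O) = √(-1 - 10) = √(-11) = I*√11)
(V(-10) + 132)*f(5, 8) = (I*√11 + 132)*(3*8) = (132 + I*√11)*24 = 3168 + 24*I*√11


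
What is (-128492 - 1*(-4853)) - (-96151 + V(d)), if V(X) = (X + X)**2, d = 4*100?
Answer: -667488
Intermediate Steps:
d = 400
V(X) = 4*X**2 (V(X) = (2*X)**2 = 4*X**2)
(-128492 - 1*(-4853)) - (-96151 + V(d)) = (-128492 - 1*(-4853)) - (-96151 + 4*400**2) = (-128492 + 4853) - (-96151 + 4*160000) = -123639 - (-96151 + 640000) = -123639 - 1*543849 = -123639 - 543849 = -667488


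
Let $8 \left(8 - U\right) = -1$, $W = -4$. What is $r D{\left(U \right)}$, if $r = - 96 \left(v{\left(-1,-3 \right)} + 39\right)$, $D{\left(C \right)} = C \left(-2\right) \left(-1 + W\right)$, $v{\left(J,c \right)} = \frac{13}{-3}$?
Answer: $-270400$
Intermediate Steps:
$U = \frac{65}{8}$ ($U = 8 - - \frac{1}{8} = 8 + \frac{1}{8} = \frac{65}{8} \approx 8.125$)
$v{\left(J,c \right)} = - \frac{13}{3}$ ($v{\left(J,c \right)} = 13 \left(- \frac{1}{3}\right) = - \frac{13}{3}$)
$D{\left(C \right)} = 10 C$ ($D{\left(C \right)} = C \left(-2\right) \left(-1 - 4\right) = - 2 C \left(-5\right) = 10 C$)
$r = -3328$ ($r = - 96 \left(- \frac{13}{3} + 39\right) = \left(-96\right) \frac{104}{3} = -3328$)
$r D{\left(U \right)} = - 3328 \cdot 10 \cdot \frac{65}{8} = \left(-3328\right) \frac{325}{4} = -270400$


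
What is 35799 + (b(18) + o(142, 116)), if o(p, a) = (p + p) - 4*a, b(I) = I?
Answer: 35637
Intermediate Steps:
o(p, a) = -4*a + 2*p (o(p, a) = 2*p - 4*a = -4*a + 2*p)
35799 + (b(18) + o(142, 116)) = 35799 + (18 + (-4*116 + 2*142)) = 35799 + (18 + (-464 + 284)) = 35799 + (18 - 180) = 35799 - 162 = 35637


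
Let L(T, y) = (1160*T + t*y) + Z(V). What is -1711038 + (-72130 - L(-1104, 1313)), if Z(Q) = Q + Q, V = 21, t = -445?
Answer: 81715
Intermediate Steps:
Z(Q) = 2*Q
L(T, y) = 42 - 445*y + 1160*T (L(T, y) = (1160*T - 445*y) + 2*21 = (-445*y + 1160*T) + 42 = 42 - 445*y + 1160*T)
-1711038 + (-72130 - L(-1104, 1313)) = -1711038 + (-72130 - (42 - 445*1313 + 1160*(-1104))) = -1711038 + (-72130 - (42 - 584285 - 1280640)) = -1711038 + (-72130 - 1*(-1864883)) = -1711038 + (-72130 + 1864883) = -1711038 + 1792753 = 81715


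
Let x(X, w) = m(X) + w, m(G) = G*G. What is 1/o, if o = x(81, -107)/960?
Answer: 480/3227 ≈ 0.14875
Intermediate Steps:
m(G) = G**2
x(X, w) = w + X**2 (x(X, w) = X**2 + w = w + X**2)
o = 3227/480 (o = (-107 + 81**2)/960 = (-107 + 6561)*(1/960) = 6454*(1/960) = 3227/480 ≈ 6.7229)
1/o = 1/(3227/480) = 480/3227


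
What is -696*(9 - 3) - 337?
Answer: -4513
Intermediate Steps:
-696*(9 - 3) - 337 = -696*6 - 337 = -232*18 - 337 = -4176 - 337 = -4513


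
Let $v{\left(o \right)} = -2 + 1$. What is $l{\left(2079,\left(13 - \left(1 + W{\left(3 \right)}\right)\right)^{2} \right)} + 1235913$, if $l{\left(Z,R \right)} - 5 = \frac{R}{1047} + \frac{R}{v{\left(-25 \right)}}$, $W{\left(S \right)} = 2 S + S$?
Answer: $\frac{431332244}{349} \approx 1.2359 \cdot 10^{6}$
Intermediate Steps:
$v{\left(o \right)} = -1$
$W{\left(S \right)} = 3 S$
$l{\left(Z,R \right)} = 5 - \frac{1046 R}{1047}$ ($l{\left(Z,R \right)} = 5 + \left(\frac{R}{1047} + \frac{R}{-1}\right) = 5 + \left(R \frac{1}{1047} + R \left(-1\right)\right) = 5 + \left(\frac{R}{1047} - R\right) = 5 - \frac{1046 R}{1047}$)
$l{\left(2079,\left(13 - \left(1 + W{\left(3 \right)}\right)\right)^{2} \right)} + 1235913 = \left(5 - \frac{1046 \left(13 - \left(1 + 3 \cdot 3\right)\right)^{2}}{1047}\right) + 1235913 = \left(5 - \frac{1046 \left(13 - 10\right)^{2}}{1047}\right) + 1235913 = \left(5 - \frac{1046 \cdot 3^{2}}{1047}\right) + 1235913 = \left(5 - \frac{3138}{349}\right) + 1235913 = - \frac{1393}{349} + 1235913 = \frac{431332244}{349}$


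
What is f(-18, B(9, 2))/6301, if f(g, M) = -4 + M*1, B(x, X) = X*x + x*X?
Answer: 32/6301 ≈ 0.0050786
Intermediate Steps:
B(x, X) = 2*X*x (B(x, X) = X*x + X*x = 2*X*x)
f(g, M) = -4 + M
f(-18, B(9, 2))/6301 = (-4 + 2*2*9)/6301 = (-4 + 36)*(1/6301) = 32*(1/6301) = 32/6301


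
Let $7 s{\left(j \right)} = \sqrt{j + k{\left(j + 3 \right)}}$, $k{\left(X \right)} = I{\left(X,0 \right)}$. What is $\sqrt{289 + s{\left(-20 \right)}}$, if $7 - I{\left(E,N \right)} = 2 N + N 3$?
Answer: $\frac{\sqrt{14161 + 7 i \sqrt{13}}}{7} \approx 17.0 + 0.015149 i$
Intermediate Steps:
$I{\left(E,N \right)} = 7 - 5 N$ ($I{\left(E,N \right)} = 7 - \left(2 N + N 3\right) = 7 - \left(2 N + 3 N\right) = 7 - 5 N$)
$k{\left(X \right)} = 7$ ($k{\left(X \right)} = 7 - 0 = 7 + 0 = 7$)
$s{\left(j \right)} = \frac{\sqrt{7 + j}}{7}$ ($s{\left(j \right)} = \frac{\sqrt{j + 7}}{7} = \frac{\sqrt{7 + j}}{7}$)
$\sqrt{289 + s{\left(-20 \right)}} = \sqrt{289 + \frac{\sqrt{7 - 20}}{7}} = \sqrt{289 + \frac{\sqrt{-13}}{7}} = \sqrt{289 + \frac{i \sqrt{13}}{7}}$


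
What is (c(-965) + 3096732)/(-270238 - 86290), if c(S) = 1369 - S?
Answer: -1549533/178264 ≈ -8.6924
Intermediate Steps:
(c(-965) + 3096732)/(-270238 - 86290) = ((1369 - 1*(-965)) + 3096732)/(-270238 - 86290) = ((1369 + 965) + 3096732)/(-356528) = (2334 + 3096732)*(-1/356528) = 3099066*(-1/356528) = -1549533/178264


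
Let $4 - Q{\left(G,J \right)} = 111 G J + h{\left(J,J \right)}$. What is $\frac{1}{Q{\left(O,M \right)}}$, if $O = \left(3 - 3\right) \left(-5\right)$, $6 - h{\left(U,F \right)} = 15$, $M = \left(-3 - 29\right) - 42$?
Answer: $\frac{1}{13} \approx 0.076923$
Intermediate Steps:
$M = -74$ ($M = -32 - 42 = -74$)
$h{\left(U,F \right)} = -9$ ($h{\left(U,F \right)} = 6 - 15 = -9$)
$O = 0$ ($O = 0 \left(-5\right) = 0$)
$Q{\left(G,J \right)} = 13 - 111 G J$ ($Q{\left(G,J \right)} = 4 - \left(111 G J - 9\right) = 4 - \left(-9 + 111 G J\right) = 13 - 111 G J$)
$\frac{1}{Q{\left(O,M \right)}} = \frac{1}{13 - 0 \left(-74\right)} = \frac{1}{13 + 0} = \frac{1}{13}$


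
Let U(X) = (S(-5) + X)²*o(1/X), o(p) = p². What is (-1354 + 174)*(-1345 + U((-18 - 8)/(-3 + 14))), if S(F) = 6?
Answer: 267747900/169 ≈ 1.5843e+6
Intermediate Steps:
U(X) = (6 + X)²/X² (U(X) = (6 + X)²*(1/X)² = (6 + X)²/X²)
(-1354 + 174)*(-1345 + U((-18 - 8)/(-3 + 14))) = (-1354 + 174)*(-1345 + (6 + (-18 - 8)/(-3 + 14))²/((-18 - 8)/(-3 + 14))²) = -1180*(-1345 + (6 - 26/11)²/(-26/11)²) = -1180*(-1345 + 121*(40/11)²/676) = -1180*(-1345 + (121/676)*(1600/121)) = -1180*(-1345 + 400/169) = -1180*(-226905/169) = 267747900/169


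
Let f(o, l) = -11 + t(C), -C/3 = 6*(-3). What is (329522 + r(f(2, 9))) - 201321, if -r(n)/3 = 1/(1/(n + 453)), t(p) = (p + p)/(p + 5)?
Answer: 7485301/59 ≈ 1.2687e+5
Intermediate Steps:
C = 54 (C = -18*(-3) = -3*(-18) = 54)
t(p) = 2*p/(5 + p) (t(p) = (2*p)/(5 + p) = 2*p/(5 + p))
f(o, l) = -541/59 (f(o, l) = -11 + 2*54/(5 + 54) = -11 + 2*54/59 = -11 + 2*54*(1/59) = -11 + 108/59 = -541/59)
r(n) = -1359 - 3*n (r(n) = -(1359 + 3*n) = -3*(453 + n) = -1359 - 3*n)
(329522 + r(f(2, 9))) - 201321 = (329522 + (-1359 - 3*(-541/59))) - 201321 = (329522 + (-1359 + 1623/59)) - 201321 = (329522 - 78558/59) - 201321 = 19363240/59 - 201321 = 7485301/59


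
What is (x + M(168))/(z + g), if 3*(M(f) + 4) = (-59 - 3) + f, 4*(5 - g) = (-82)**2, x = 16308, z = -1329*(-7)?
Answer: 49018/22881 ≈ 2.1423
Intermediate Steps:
z = 9303
g = -1676 (g = 5 - 1/4*(-82)**2 = 5 - 1/4*6724 = 5 - 1681 = -1676)
M(f) = -74/3 + f/3 (M(f) = -4 + ((-59 - 3) + f)/3 = -4 + (-62 + f)/3 = -4 + (-62/3 + f/3) = -74/3 + f/3)
(x + M(168))/(z + g) = (16308 + (-74/3 + (1/3)*168))/(9303 - 1676) = (16308 + (-74/3 + 56))/7627 = (16308 + 94/3)*(1/7627) = (49018/3)*(1/7627) = 49018/22881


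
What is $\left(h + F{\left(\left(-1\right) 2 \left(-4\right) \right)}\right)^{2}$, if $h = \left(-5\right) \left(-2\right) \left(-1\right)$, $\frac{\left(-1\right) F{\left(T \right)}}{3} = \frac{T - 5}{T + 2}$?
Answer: $\frac{11881}{100} \approx 118.81$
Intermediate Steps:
$F{\left(T \right)} = - \frac{3 \left(-5 + T\right)}{2 + T}$ ($F{\left(T \right)} = - 3 \frac{T - 5}{T + 2} = - 3 \frac{-5 + T}{2 + T} = - \frac{3 \left(-5 + T\right)}{2 + T}$)
$h = -10$ ($h = 10 \left(-1\right) = -10$)
$\left(h + F{\left(\left(-1\right) 2 \left(-4\right) \right)}\right)^{2} = \left(-10 + \frac{3 \left(5 - \left(-1\right) 2 \left(-4\right)\right)}{2 + \left(-1\right) 2 \left(-4\right)}\right)^{2} = \left(-10 + \frac{3 \left(5 - \left(-2\right) \left(-4\right)\right)}{2 - -8}\right)^{2} = \left(-10 + \frac{3 \left(5 - 8\right)}{2 + 8}\right)^{2} = \left(-10 + \frac{3 \left(5 - 8\right)}{10}\right)^{2} = \left(-10 + 3 \cdot \frac{1}{10} \left(-3\right)\right)^{2} = \left(-10 - \frac{9}{10}\right)^{2} = \left(- \frac{109}{10}\right)^{2} = \frac{11881}{100}$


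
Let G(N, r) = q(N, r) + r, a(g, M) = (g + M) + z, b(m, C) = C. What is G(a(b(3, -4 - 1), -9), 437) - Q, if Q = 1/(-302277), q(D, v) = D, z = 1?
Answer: 128165449/302277 ≈ 424.00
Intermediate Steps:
Q = -1/302277 ≈ -3.3082e-6
a(g, M) = 1 + M + g (a(g, M) = (g + M) + 1 = (M + g) + 1 = 1 + M + g)
G(N, r) = N + r
G(a(b(3, -4 - 1), -9), 437) - Q = ((1 - 9 + (-4 - 1)) + 437) - 1*(-1/302277) = ((1 - 9 - 5) + 437) + 1/302277 = (-13 + 437) + 1/302277 = 424 + 1/302277 = 128165449/302277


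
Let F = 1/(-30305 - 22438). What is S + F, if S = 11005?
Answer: 580436714/52743 ≈ 11005.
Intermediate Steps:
F = -1/52743 (F = 1/(-52743) = -1/52743 ≈ -1.8960e-5)
S + F = 11005 - 1/52743 = 580436714/52743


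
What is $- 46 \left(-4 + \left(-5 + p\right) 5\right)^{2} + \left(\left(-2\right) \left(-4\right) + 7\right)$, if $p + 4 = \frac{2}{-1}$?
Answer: $-160111$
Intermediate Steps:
$p = -6$ ($p = -4 + \frac{2}{-1} = -4 + 2 \left(-1\right) = -4 - 2 = -6$)
$- 46 \left(-4 + \left(-5 + p\right) 5\right)^{2} + \left(\left(-2\right) \left(-4\right) + 7\right) = - 46 \left(-4 + \left(-5 - 6\right) 5\right)^{2} + \left(\left(-2\right) \left(-4\right) + 7\right) = - 46 \left(-4 - 55\right)^{2} + \left(8 + 7\right) = - 46 \left(-4 - 55\right)^{2} + 15 = - 46 \left(-59\right)^{2} + 15 = \left(-46\right) 3481 + 15 = -160126 + 15 = -160111$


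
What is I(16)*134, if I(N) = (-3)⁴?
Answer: 10854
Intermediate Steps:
I(N) = 81
I(16)*134 = 81*134 = 10854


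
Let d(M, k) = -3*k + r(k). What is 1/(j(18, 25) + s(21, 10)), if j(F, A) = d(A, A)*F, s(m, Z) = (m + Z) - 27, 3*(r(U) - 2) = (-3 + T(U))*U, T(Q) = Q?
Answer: 1/1990 ≈ 0.00050251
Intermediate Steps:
r(U) = 2 + U*(-3 + U)/3 (r(U) = 2 + ((-3 + U)*U)/3 = 2 + (U*(-3 + U))/3 = 2 + U*(-3 + U)/3)
s(m, Z) = -27 + Z + m (s(m, Z) = (Z + m) - 27 = -27 + Z + m)
d(M, k) = 2 - 4*k + k**2/3 (d(M, k) = -3*k + (2 - k + k**2/3) = 2 - 4*k + k**2/3)
j(F, A) = F*(2 - 4*A + A**2/3) (j(F, A) = (2 - 4*A + A**2/3)*F = F*(2 - 4*A + A**2/3))
1/(j(18, 25) + s(21, 10)) = 1/((1/3)*18*(6 + 25**2 - 12*25) + (-27 + 10 + 21)) = 1/((1/3)*18*(6 + 625 - 300) + 4) = 1/((1/3)*18*331 + 4) = 1/(1986 + 4) = 1/1990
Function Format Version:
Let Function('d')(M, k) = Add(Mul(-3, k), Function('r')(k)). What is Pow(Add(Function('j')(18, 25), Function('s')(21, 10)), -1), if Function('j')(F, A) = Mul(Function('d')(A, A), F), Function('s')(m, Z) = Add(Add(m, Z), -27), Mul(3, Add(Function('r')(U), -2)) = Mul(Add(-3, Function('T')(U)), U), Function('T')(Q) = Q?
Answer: Rational(1, 1990) ≈ 0.00050251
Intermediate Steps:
Function('r')(U) = Add(2, Mul(Rational(1, 3), U, Add(-3, U))) (Function('r')(U) = Add(2, Mul(Rational(1, 3), Mul(Add(-3, U), U))) = Add(2, Mul(Rational(1, 3), Mul(U, Add(-3, U)))) = Add(2, Mul(Rational(1, 3), U, Add(-3, U))))
Function('s')(m, Z) = Add(-27, Z, m) (Function('s')(m, Z) = Add(Add(Z, m), -27) = Add(-27, Z, m))
Function('d')(M, k) = Add(2, Mul(-4, k), Mul(Rational(1, 3), Pow(k, 2))) (Function('d')(M, k) = Add(Mul(-3, k), Add(2, Mul(-1, k), Mul(Rational(1, 3), Pow(k, 2)))) = Add(2, Mul(-4, k), Mul(Rational(1, 3), Pow(k, 2))))
Function('j')(F, A) = Mul(F, Add(2, Mul(-4, A), Mul(Rational(1, 3), Pow(A, 2)))) (Function('j')(F, A) = Mul(Add(2, Mul(-4, A), Mul(Rational(1, 3), Pow(A, 2))), F) = Mul(F, Add(2, Mul(-4, A), Mul(Rational(1, 3), Pow(A, 2)))))
Pow(Add(Function('j')(18, 25), Function('s')(21, 10)), -1) = Pow(Add(Mul(Rational(1, 3), 18, Add(6, Pow(25, 2), Mul(-12, 25))), Add(-27, 10, 21)), -1) = Pow(Add(Mul(Rational(1, 3), 18, Add(6, 625, -300)), 4), -1) = Pow(Add(Mul(Rational(1, 3), 18, 331), 4), -1) = Pow(Add(1986, 4), -1) = Pow(1990, -1) = Rational(1, 1990)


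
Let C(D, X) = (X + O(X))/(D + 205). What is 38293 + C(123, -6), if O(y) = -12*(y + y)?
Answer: 6280121/164 ≈ 38293.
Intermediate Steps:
O(y) = -24*y
C(D, X) = -23*X/(205 + D) (C(D, X) = (X - 24*X)/(D + 205) = (-23*X)/(205 + D) = -23*X/(205 + D))
38293 + C(123, -6) = 38293 - 23*(-6)/(205 + 123) = 38293 - 23*(-6)/328 = 38293 - 23*(-6)*1/328 = 38293 + 69/164 = 6280121/164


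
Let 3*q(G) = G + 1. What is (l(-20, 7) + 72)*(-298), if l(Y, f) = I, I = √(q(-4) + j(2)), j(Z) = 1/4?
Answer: -21456 - 149*I*√3 ≈ -21456.0 - 258.08*I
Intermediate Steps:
q(G) = ⅓ + G/3 (q(G) = (G + 1)/3 = (1 + G)/3 = ⅓ + G/3)
j(Z) = ¼
I = I*√3/2 (I = √((⅓ + (⅓)*(-4)) + ¼) = √((⅓ - 4/3) + ¼) = √(-1 + ¼) = √(-¾) = I*√3/2 ≈ 0.86602*I)
l(Y, f) = I*√3/2
(l(-20, 7) + 72)*(-298) = (I*√3/2 + 72)*(-298) = (72 + I*√3/2)*(-298) = -21456 - 149*I*√3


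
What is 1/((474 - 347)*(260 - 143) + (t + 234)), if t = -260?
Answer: 1/14833 ≈ 6.7417e-5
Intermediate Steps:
1/((474 - 347)*(260 - 143) + (t + 234)) = 1/((474 - 347)*(260 - 143) + (-260 + 234)) = 1/(127*117 - 26) = 1/(14859 - 26) = 1/14833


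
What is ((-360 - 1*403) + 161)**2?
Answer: 362404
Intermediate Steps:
((-360 - 1*403) + 161)**2 = ((-360 - 403) + 161)**2 = (-763 + 161)**2 = (-602)**2 = 362404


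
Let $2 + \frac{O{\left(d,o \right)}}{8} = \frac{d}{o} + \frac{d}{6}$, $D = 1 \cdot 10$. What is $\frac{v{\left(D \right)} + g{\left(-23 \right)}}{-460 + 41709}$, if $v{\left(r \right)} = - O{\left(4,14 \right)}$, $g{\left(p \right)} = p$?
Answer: $- \frac{307}{866229} \approx -0.00035441$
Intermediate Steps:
$D = 10$
$O{\left(d,o \right)} = -16 + \frac{4 d}{3} + \frac{8 d}{o}$ ($O{\left(d,o \right)} = -16 + 8 \left(\frac{d}{o} + \frac{d}{6}\right) = -16 + 8 \left(\frac{d}{6} + \frac{d}{o}\right) = -16 + \left(\frac{4 d}{3} + \frac{8 d}{o}\right) = -16 + \frac{4 d}{3} + \frac{8 d}{o}$)
$v{\left(r \right)} = \frac{176}{21}$ ($v{\left(r \right)} = - (-16 + \frac{4}{3} \cdot 4 + 8 \cdot 4 \cdot \frac{1}{14}) = - (-16 + \frac{16}{3} + 8 \cdot 4 \cdot \frac{1}{14}) = - (-16 + \frac{16}{3} + \frac{16}{7}) = \left(-1\right) \left(- \frac{176}{21}\right) = \frac{176}{21}$)
$\frac{v{\left(D \right)} + g{\left(-23 \right)}}{-460 + 41709} = \frac{\frac{176}{21} - 23}{-460 + 41709} = - \frac{307}{21 \cdot 41249} = \left(- \frac{307}{21}\right) \frac{1}{41249} = - \frac{307}{866229}$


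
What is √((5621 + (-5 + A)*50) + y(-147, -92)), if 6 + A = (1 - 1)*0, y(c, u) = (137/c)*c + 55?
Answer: √5263 ≈ 72.547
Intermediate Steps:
y(c, u) = 192 (y(c, u) = 137 + 55 = 192)
A = -6 (A = -6 + (1 - 1)*0 = -6 + 0*0 = -6 + 0 = -6)
√((5621 + (-5 + A)*50) + y(-147, -92)) = √((5621 + (-5 - 6)*50) + 192) = √((5621 - 11*50) + 192) = √((5621 - 550) + 192) = √(5071 + 192) = √5263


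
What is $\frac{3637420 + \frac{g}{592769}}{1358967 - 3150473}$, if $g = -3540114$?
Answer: $- \frac{1078073137933}{530974610057} \approx -2.0304$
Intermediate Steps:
$\frac{3637420 + \frac{g}{592769}}{1358967 - 3150473} = \frac{3637420 - \frac{3540114}{592769}}{1358967 - 3150473} = \frac{3637420 - \frac{3540114}{592769}}{-1791506} = \left(3637420 - \frac{3540114}{592769}\right) \left(- \frac{1}{1791506}\right) = \frac{2156146275866}{592769} \left(- \frac{1}{1791506}\right) = - \frac{1078073137933}{530974610057}$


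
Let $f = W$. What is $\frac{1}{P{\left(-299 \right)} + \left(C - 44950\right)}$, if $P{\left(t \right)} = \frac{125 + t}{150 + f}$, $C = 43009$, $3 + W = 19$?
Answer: $- \frac{83}{161190} \approx -0.00051492$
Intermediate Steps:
$W = 16$ ($W = -3 + 19 = 16$)
$f = 16$
$P{\left(t \right)} = \frac{125}{166} + \frac{t}{166}$ ($P{\left(t \right)} = \frac{125 + t}{150 + 16} = \frac{125 + t}{166} = \left(125 + t\right) \frac{1}{166} = \frac{125}{166} + \frac{t}{166}$)
$\frac{1}{P{\left(-299 \right)} + \left(C - 44950\right)} = \frac{1}{\left(\frac{125}{166} + \frac{1}{166} \left(-299\right)\right) + \left(43009 - 44950\right)} = \frac{1}{\left(\frac{125}{166} - \frac{299}{166}\right) + \left(43009 - 44950\right)} = \frac{1}{- \frac{87}{83} - 1941} = \frac{1}{- \frac{161190}{83}} = - \frac{83}{161190}$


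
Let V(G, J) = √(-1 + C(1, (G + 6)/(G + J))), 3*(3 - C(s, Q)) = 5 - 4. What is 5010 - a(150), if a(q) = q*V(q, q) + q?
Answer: 4860 - 50*√15 ≈ 4666.4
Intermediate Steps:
C(s, Q) = 8/3 (C(s, Q) = 3 - (5 - 4)/3 = 3 - ⅓*1 = 3 - ⅓ = 8/3)
V(G, J) = √15/3 (V(G, J) = √(-1 + 8/3) = √(5/3) = √15/3)
a(q) = q + q*√15/3 (a(q) = q*(√15/3) + q = q*√15/3 + q = q + q*√15/3)
5010 - a(150) = 5010 - 150*(3 + √15)/3 = 5010 - (150 + 50*√15) = 5010 + (-150 - 50*√15) = 4860 - 50*√15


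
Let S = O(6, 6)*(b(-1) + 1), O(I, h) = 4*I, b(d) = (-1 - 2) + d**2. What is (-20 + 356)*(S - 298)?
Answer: -108192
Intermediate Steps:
b(d) = -3 + d**2
S = -24 (S = (4*6)*((-3 + (-1)**2) + 1) = 24*((-3 + 1) + 1) = 24*(-2 + 1) = 24*(-1) = -24)
(-20 + 356)*(S - 298) = (-20 + 356)*(-24 - 298) = 336*(-322) = -108192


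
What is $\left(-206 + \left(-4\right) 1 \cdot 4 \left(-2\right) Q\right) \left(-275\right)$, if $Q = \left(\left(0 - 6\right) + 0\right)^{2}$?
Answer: $-260150$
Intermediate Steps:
$Q = 36$ ($Q = \left(\left(0 - 6\right) + 0\right)^{2} = \left(-6 + 0\right)^{2} = \left(-6\right)^{2} = 36$)
$\left(-206 + \left(-4\right) 1 \cdot 4 \left(-2\right) Q\right) \left(-275\right) = \left(-206 + \left(-4\right) 1 \cdot 4 \left(-2\right) 36\right) \left(-275\right) = \left(-206 + \left(-4\right) 4 \left(-2\right) 36\right) \left(-275\right) = \left(-206 + \left(-16\right) \left(-2\right) 36\right) \left(-275\right) = \left(-206 + 32 \cdot 36\right) \left(-275\right) = \left(-206 + 1152\right) \left(-275\right) = 946 \left(-275\right) = -260150$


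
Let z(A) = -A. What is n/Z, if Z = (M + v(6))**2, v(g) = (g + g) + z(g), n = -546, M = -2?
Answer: -273/8 ≈ -34.125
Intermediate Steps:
v(g) = g (v(g) = (g + g) - g = 2*g - g = g)
Z = 16 (Z = (-2 + 6)**2 = 4**2 = 16)
n/Z = -546/16 = -546*1/16 = -273/8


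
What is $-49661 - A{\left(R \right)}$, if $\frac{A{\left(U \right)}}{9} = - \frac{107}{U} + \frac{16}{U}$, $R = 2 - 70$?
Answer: $- \frac{3377767}{68} \approx -49673.0$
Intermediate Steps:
$R = -68$
$A{\left(U \right)} = - \frac{819}{U}$ ($A{\left(U \right)} = 9 \left(- \frac{107}{U} + \frac{16}{U}\right) = 9 \left(- \frac{91}{U}\right) = - \frac{819}{U}$)
$-49661 - A{\left(R \right)} = -49661 - - \frac{819}{-68} = -49661 - \left(-819\right) \left(- \frac{1}{68}\right) = -49661 - \frac{819}{68} = - \frac{3377767}{68}$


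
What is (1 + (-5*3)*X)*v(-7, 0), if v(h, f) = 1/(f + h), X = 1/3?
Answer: 4/7 ≈ 0.57143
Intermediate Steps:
X = 1/3 ≈ 0.33333
(1 + (-5*3)*X)*v(-7, 0) = (1 - 5*3*(1/3))/(0 - 7) = (1 - 15*1/3)/(-7) = (1 - 5)*(-1/7) = -4*(-1/7) = 4/7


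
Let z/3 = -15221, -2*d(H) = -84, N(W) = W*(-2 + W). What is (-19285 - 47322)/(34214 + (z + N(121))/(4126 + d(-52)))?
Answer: -34702247/17821586 ≈ -1.9472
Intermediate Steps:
d(H) = 42 (d(H) = -1/2*(-84) = 42)
z = -45663 (z = 3*(-15221) = -45663)
(-19285 - 47322)/(34214 + (z + N(121))/(4126 + d(-52))) = (-19285 - 47322)/(34214 + (-45663 + 121*(-2 + 121))/(4126 + 42)) = -66607/(34214 + (-45663 + 121*119)/4168) = -66607/(34214 + (-45663 + 14399)*(1/4168)) = -66607/(34214 - 31264*1/4168) = -66607/(34214 - 3908/521) = -66607/17821586/521 = -66607*521/17821586 = -34702247/17821586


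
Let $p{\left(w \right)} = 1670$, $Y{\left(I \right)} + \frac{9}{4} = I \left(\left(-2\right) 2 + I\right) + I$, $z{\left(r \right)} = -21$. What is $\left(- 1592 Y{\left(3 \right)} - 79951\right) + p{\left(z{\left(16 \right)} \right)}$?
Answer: $-74699$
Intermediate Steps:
$Y{\left(I \right)} = - \frac{9}{4} + I + I \left(-4 + I\right)$ ($Y{\left(I \right)} = - \frac{9}{4} + \left(I \left(\left(-2\right) 2 + I\right) + I\right) = - \frac{9}{4} + \left(I \left(-4 + I\right) + I\right) = - \frac{9}{4} + \left(I + I \left(-4 + I\right)\right) = - \frac{9}{4} + I + I \left(-4 + I\right)$)
$\left(- 1592 Y{\left(3 \right)} - 79951\right) + p{\left(z{\left(16 \right)} \right)} = \left(- 1592 \left(- \frac{9}{4} + 3^{2} - 9\right) - 79951\right) + 1670 = \left(- 1592 \left(- \frac{9}{4} + 9 - 9\right) - 79951\right) + 1670 = \left(\left(-1592\right) \left(- \frac{9}{4}\right) - 79951\right) + 1670 = \left(3582 - 79951\right) + 1670 = -76369 + 1670 = -74699$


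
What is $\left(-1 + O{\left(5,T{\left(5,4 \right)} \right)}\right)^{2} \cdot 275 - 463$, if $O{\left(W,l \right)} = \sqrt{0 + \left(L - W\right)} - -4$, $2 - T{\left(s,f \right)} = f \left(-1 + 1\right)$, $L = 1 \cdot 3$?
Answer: $1462 + 1650 i \sqrt{2} \approx 1462.0 + 2333.5 i$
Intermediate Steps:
$L = 3$
$T{\left(s,f \right)} = 2$ ($T{\left(s,f \right)} = 2 - f \left(-1 + 1\right) = 2 - f 0 = 2 - 0 = 2 + 0 = 2$)
$O{\left(W,l \right)} = 4 + \sqrt{3 - W}$ ($O{\left(W,l \right)} = \sqrt{0 - \left(-3 + W\right)} - -4 = \sqrt{3 - W} + 4 = 4 + \sqrt{3 - W}$)
$\left(-1 + O{\left(5,T{\left(5,4 \right)} \right)}\right)^{2} \cdot 275 - 463 = \left(-1 + \left(4 + \sqrt{3 - 5}\right)\right)^{2} \cdot 275 - 463 = \left(-1 + \left(4 + \sqrt{-2}\right)\right)^{2} \cdot 275 - 463 = \left(-1 + \left(4 + i \sqrt{2}\right)\right)^{2} \cdot 275 - 463 = \left(3 + i \sqrt{2}\right)^{2} \cdot 275 - 463 = 275 \left(3 + i \sqrt{2}\right)^{2} - 463 = -463 + 275 \left(3 + i \sqrt{2}\right)^{2}$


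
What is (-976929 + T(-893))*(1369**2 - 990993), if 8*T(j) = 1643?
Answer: -862611050444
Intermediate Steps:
T(j) = 1643/8 (T(j) = (1/8)*1643 = 1643/8)
(-976929 + T(-893))*(1369**2 - 990993) = (-976929 + 1643/8)*(1369**2 - 990993) = -7813789*(1874161 - 990993)/8 = -7813789/8*883168 = -862611050444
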